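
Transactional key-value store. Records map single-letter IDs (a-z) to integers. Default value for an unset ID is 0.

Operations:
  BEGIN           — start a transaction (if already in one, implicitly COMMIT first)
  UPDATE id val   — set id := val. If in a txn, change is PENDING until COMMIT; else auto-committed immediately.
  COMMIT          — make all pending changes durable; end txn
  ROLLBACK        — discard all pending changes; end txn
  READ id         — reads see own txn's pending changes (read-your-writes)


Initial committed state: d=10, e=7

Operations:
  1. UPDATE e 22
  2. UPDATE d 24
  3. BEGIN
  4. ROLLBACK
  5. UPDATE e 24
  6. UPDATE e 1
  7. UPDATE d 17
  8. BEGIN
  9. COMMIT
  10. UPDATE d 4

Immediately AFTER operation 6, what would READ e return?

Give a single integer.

Initial committed: {d=10, e=7}
Op 1: UPDATE e=22 (auto-commit; committed e=22)
Op 2: UPDATE d=24 (auto-commit; committed d=24)
Op 3: BEGIN: in_txn=True, pending={}
Op 4: ROLLBACK: discarded pending []; in_txn=False
Op 5: UPDATE e=24 (auto-commit; committed e=24)
Op 6: UPDATE e=1 (auto-commit; committed e=1)
After op 6: visible(e) = 1 (pending={}, committed={d=24, e=1})

Answer: 1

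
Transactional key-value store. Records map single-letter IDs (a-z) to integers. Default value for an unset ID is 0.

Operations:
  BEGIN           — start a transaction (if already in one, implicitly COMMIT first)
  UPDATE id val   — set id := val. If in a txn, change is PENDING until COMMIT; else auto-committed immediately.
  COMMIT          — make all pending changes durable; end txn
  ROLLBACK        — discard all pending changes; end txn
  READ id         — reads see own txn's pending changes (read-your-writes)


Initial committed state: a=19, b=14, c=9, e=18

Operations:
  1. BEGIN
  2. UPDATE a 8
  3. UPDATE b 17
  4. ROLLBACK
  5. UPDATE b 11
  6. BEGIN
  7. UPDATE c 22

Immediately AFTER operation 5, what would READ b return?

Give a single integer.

Initial committed: {a=19, b=14, c=9, e=18}
Op 1: BEGIN: in_txn=True, pending={}
Op 2: UPDATE a=8 (pending; pending now {a=8})
Op 3: UPDATE b=17 (pending; pending now {a=8, b=17})
Op 4: ROLLBACK: discarded pending ['a', 'b']; in_txn=False
Op 5: UPDATE b=11 (auto-commit; committed b=11)
After op 5: visible(b) = 11 (pending={}, committed={a=19, b=11, c=9, e=18})

Answer: 11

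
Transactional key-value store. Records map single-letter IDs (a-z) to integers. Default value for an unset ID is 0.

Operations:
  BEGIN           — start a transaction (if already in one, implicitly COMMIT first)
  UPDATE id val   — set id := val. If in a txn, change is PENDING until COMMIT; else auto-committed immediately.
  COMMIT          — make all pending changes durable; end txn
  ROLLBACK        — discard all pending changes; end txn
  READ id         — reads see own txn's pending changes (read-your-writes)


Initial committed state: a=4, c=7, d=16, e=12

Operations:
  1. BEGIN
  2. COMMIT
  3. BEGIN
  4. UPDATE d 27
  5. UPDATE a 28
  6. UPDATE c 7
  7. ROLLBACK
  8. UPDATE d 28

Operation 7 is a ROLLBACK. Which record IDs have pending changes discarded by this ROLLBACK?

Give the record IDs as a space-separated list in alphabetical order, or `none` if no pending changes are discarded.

Initial committed: {a=4, c=7, d=16, e=12}
Op 1: BEGIN: in_txn=True, pending={}
Op 2: COMMIT: merged [] into committed; committed now {a=4, c=7, d=16, e=12}
Op 3: BEGIN: in_txn=True, pending={}
Op 4: UPDATE d=27 (pending; pending now {d=27})
Op 5: UPDATE a=28 (pending; pending now {a=28, d=27})
Op 6: UPDATE c=7 (pending; pending now {a=28, c=7, d=27})
Op 7: ROLLBACK: discarded pending ['a', 'c', 'd']; in_txn=False
Op 8: UPDATE d=28 (auto-commit; committed d=28)
ROLLBACK at op 7 discards: ['a', 'c', 'd']

Answer: a c d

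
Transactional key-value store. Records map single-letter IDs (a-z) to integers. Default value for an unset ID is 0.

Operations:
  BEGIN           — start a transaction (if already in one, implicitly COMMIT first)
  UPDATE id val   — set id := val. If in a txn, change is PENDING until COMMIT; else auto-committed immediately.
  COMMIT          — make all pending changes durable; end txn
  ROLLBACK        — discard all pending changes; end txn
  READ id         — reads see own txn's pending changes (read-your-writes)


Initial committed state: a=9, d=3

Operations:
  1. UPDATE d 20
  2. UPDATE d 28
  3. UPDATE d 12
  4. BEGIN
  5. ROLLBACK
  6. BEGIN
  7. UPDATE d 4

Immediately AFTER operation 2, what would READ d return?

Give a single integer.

Initial committed: {a=9, d=3}
Op 1: UPDATE d=20 (auto-commit; committed d=20)
Op 2: UPDATE d=28 (auto-commit; committed d=28)
After op 2: visible(d) = 28 (pending={}, committed={a=9, d=28})

Answer: 28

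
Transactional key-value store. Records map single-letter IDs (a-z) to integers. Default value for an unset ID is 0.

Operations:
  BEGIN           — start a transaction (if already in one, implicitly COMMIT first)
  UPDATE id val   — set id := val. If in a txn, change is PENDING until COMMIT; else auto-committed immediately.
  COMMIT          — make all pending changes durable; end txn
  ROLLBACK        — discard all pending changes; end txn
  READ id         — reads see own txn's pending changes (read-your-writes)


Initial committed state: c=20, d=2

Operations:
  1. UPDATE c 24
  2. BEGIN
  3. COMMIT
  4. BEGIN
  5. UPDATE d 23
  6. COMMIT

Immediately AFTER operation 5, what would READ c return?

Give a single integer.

Initial committed: {c=20, d=2}
Op 1: UPDATE c=24 (auto-commit; committed c=24)
Op 2: BEGIN: in_txn=True, pending={}
Op 3: COMMIT: merged [] into committed; committed now {c=24, d=2}
Op 4: BEGIN: in_txn=True, pending={}
Op 5: UPDATE d=23 (pending; pending now {d=23})
After op 5: visible(c) = 24 (pending={d=23}, committed={c=24, d=2})

Answer: 24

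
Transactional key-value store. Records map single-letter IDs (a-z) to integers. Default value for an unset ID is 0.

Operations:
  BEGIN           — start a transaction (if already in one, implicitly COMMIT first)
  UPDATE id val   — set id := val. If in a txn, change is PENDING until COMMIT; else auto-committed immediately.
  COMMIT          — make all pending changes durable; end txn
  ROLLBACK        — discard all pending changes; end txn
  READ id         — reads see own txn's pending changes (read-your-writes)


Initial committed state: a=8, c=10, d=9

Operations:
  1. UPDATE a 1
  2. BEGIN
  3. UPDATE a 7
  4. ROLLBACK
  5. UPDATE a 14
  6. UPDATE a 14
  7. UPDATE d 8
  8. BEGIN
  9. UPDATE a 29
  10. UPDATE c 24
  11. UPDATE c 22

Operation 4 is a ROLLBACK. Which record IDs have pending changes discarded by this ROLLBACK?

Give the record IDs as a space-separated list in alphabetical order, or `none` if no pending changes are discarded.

Initial committed: {a=8, c=10, d=9}
Op 1: UPDATE a=1 (auto-commit; committed a=1)
Op 2: BEGIN: in_txn=True, pending={}
Op 3: UPDATE a=7 (pending; pending now {a=7})
Op 4: ROLLBACK: discarded pending ['a']; in_txn=False
Op 5: UPDATE a=14 (auto-commit; committed a=14)
Op 6: UPDATE a=14 (auto-commit; committed a=14)
Op 7: UPDATE d=8 (auto-commit; committed d=8)
Op 8: BEGIN: in_txn=True, pending={}
Op 9: UPDATE a=29 (pending; pending now {a=29})
Op 10: UPDATE c=24 (pending; pending now {a=29, c=24})
Op 11: UPDATE c=22 (pending; pending now {a=29, c=22})
ROLLBACK at op 4 discards: ['a']

Answer: a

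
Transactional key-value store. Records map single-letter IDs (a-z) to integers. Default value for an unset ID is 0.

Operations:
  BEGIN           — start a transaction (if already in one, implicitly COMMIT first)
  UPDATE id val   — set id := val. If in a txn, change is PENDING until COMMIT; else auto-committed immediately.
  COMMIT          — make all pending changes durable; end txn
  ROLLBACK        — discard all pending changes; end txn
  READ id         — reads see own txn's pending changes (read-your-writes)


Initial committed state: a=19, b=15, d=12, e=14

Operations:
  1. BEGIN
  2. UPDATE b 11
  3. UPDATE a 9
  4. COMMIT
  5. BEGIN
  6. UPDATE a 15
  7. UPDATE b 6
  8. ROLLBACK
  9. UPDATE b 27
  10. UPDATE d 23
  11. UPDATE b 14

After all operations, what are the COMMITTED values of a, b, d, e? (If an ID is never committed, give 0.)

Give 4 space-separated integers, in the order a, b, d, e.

Answer: 9 14 23 14

Derivation:
Initial committed: {a=19, b=15, d=12, e=14}
Op 1: BEGIN: in_txn=True, pending={}
Op 2: UPDATE b=11 (pending; pending now {b=11})
Op 3: UPDATE a=9 (pending; pending now {a=9, b=11})
Op 4: COMMIT: merged ['a', 'b'] into committed; committed now {a=9, b=11, d=12, e=14}
Op 5: BEGIN: in_txn=True, pending={}
Op 6: UPDATE a=15 (pending; pending now {a=15})
Op 7: UPDATE b=6 (pending; pending now {a=15, b=6})
Op 8: ROLLBACK: discarded pending ['a', 'b']; in_txn=False
Op 9: UPDATE b=27 (auto-commit; committed b=27)
Op 10: UPDATE d=23 (auto-commit; committed d=23)
Op 11: UPDATE b=14 (auto-commit; committed b=14)
Final committed: {a=9, b=14, d=23, e=14}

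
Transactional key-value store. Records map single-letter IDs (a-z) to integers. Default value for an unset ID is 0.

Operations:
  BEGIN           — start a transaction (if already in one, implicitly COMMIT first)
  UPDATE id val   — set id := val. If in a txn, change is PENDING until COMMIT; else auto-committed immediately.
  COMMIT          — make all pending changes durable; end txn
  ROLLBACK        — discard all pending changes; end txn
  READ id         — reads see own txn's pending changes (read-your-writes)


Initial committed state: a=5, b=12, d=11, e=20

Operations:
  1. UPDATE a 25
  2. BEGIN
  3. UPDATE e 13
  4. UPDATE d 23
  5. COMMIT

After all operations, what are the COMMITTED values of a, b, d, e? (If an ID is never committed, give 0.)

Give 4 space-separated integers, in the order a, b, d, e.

Initial committed: {a=5, b=12, d=11, e=20}
Op 1: UPDATE a=25 (auto-commit; committed a=25)
Op 2: BEGIN: in_txn=True, pending={}
Op 3: UPDATE e=13 (pending; pending now {e=13})
Op 4: UPDATE d=23 (pending; pending now {d=23, e=13})
Op 5: COMMIT: merged ['d', 'e'] into committed; committed now {a=25, b=12, d=23, e=13}
Final committed: {a=25, b=12, d=23, e=13}

Answer: 25 12 23 13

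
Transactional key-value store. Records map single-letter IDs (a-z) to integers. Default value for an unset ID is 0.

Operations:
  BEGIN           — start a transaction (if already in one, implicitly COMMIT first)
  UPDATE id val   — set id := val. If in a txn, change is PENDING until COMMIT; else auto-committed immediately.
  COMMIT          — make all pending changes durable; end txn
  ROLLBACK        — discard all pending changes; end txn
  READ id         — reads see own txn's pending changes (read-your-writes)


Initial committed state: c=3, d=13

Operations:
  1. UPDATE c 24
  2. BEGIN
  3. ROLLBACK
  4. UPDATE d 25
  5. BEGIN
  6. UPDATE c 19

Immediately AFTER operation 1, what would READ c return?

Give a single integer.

Initial committed: {c=3, d=13}
Op 1: UPDATE c=24 (auto-commit; committed c=24)
After op 1: visible(c) = 24 (pending={}, committed={c=24, d=13})

Answer: 24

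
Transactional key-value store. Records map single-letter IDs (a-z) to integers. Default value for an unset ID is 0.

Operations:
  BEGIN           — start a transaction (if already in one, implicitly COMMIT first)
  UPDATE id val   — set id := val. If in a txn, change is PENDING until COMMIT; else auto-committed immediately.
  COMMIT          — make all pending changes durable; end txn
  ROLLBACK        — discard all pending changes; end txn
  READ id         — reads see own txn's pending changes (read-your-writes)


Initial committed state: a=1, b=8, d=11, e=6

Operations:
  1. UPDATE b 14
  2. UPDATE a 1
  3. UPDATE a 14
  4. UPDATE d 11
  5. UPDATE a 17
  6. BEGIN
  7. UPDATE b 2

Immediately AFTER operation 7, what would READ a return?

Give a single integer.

Initial committed: {a=1, b=8, d=11, e=6}
Op 1: UPDATE b=14 (auto-commit; committed b=14)
Op 2: UPDATE a=1 (auto-commit; committed a=1)
Op 3: UPDATE a=14 (auto-commit; committed a=14)
Op 4: UPDATE d=11 (auto-commit; committed d=11)
Op 5: UPDATE a=17 (auto-commit; committed a=17)
Op 6: BEGIN: in_txn=True, pending={}
Op 7: UPDATE b=2 (pending; pending now {b=2})
After op 7: visible(a) = 17 (pending={b=2}, committed={a=17, b=14, d=11, e=6})

Answer: 17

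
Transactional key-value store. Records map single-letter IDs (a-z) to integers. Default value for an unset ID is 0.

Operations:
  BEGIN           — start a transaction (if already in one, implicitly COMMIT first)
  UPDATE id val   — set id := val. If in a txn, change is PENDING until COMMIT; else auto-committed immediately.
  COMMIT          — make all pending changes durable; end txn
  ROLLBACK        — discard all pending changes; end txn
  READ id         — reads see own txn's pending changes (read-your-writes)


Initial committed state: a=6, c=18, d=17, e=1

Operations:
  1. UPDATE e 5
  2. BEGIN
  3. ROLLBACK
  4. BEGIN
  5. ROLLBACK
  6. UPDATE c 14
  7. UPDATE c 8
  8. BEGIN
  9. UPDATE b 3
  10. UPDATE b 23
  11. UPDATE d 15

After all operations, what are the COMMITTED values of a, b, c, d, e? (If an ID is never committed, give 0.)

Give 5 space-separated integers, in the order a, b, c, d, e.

Initial committed: {a=6, c=18, d=17, e=1}
Op 1: UPDATE e=5 (auto-commit; committed e=5)
Op 2: BEGIN: in_txn=True, pending={}
Op 3: ROLLBACK: discarded pending []; in_txn=False
Op 4: BEGIN: in_txn=True, pending={}
Op 5: ROLLBACK: discarded pending []; in_txn=False
Op 6: UPDATE c=14 (auto-commit; committed c=14)
Op 7: UPDATE c=8 (auto-commit; committed c=8)
Op 8: BEGIN: in_txn=True, pending={}
Op 9: UPDATE b=3 (pending; pending now {b=3})
Op 10: UPDATE b=23 (pending; pending now {b=23})
Op 11: UPDATE d=15 (pending; pending now {b=23, d=15})
Final committed: {a=6, c=8, d=17, e=5}

Answer: 6 0 8 17 5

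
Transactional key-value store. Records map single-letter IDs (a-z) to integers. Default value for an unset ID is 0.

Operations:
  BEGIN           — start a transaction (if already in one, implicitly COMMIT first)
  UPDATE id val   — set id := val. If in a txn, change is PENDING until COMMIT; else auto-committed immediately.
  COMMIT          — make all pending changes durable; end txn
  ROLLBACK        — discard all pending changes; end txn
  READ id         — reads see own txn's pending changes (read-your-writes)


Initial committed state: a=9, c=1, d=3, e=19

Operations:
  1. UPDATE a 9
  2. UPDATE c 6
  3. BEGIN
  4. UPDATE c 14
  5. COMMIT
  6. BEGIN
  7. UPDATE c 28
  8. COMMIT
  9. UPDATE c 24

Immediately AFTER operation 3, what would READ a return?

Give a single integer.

Answer: 9

Derivation:
Initial committed: {a=9, c=1, d=3, e=19}
Op 1: UPDATE a=9 (auto-commit; committed a=9)
Op 2: UPDATE c=6 (auto-commit; committed c=6)
Op 3: BEGIN: in_txn=True, pending={}
After op 3: visible(a) = 9 (pending={}, committed={a=9, c=6, d=3, e=19})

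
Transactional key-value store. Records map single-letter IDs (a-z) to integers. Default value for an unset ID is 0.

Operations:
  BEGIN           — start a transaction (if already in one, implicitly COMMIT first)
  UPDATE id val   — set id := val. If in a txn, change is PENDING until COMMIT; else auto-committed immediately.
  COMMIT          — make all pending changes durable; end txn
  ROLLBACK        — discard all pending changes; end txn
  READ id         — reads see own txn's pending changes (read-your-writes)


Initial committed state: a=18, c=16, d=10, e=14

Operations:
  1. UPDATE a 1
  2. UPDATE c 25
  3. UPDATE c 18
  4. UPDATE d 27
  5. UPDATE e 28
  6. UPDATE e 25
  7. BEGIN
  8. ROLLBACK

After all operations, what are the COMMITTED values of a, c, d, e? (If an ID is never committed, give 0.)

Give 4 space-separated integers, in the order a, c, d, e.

Initial committed: {a=18, c=16, d=10, e=14}
Op 1: UPDATE a=1 (auto-commit; committed a=1)
Op 2: UPDATE c=25 (auto-commit; committed c=25)
Op 3: UPDATE c=18 (auto-commit; committed c=18)
Op 4: UPDATE d=27 (auto-commit; committed d=27)
Op 5: UPDATE e=28 (auto-commit; committed e=28)
Op 6: UPDATE e=25 (auto-commit; committed e=25)
Op 7: BEGIN: in_txn=True, pending={}
Op 8: ROLLBACK: discarded pending []; in_txn=False
Final committed: {a=1, c=18, d=27, e=25}

Answer: 1 18 27 25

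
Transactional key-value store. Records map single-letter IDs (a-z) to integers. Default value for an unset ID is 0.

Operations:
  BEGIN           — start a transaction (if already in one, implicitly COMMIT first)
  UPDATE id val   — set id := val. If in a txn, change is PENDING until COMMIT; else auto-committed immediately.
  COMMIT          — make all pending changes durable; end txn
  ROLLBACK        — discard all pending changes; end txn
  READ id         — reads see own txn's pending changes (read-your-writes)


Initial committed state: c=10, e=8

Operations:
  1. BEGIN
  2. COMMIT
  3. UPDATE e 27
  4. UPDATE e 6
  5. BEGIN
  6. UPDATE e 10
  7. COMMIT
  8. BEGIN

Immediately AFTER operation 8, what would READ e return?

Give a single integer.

Answer: 10

Derivation:
Initial committed: {c=10, e=8}
Op 1: BEGIN: in_txn=True, pending={}
Op 2: COMMIT: merged [] into committed; committed now {c=10, e=8}
Op 3: UPDATE e=27 (auto-commit; committed e=27)
Op 4: UPDATE e=6 (auto-commit; committed e=6)
Op 5: BEGIN: in_txn=True, pending={}
Op 6: UPDATE e=10 (pending; pending now {e=10})
Op 7: COMMIT: merged ['e'] into committed; committed now {c=10, e=10}
Op 8: BEGIN: in_txn=True, pending={}
After op 8: visible(e) = 10 (pending={}, committed={c=10, e=10})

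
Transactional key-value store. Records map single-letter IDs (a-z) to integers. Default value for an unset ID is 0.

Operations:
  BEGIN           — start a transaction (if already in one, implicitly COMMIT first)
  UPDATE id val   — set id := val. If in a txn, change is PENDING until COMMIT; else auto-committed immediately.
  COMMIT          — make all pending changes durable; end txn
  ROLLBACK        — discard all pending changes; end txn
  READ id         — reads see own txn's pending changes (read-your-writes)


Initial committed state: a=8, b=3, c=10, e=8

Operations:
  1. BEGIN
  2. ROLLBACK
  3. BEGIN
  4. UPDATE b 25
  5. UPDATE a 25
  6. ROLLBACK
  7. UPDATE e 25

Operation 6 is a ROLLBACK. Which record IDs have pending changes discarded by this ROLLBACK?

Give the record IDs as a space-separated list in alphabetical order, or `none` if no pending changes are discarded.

Answer: a b

Derivation:
Initial committed: {a=8, b=3, c=10, e=8}
Op 1: BEGIN: in_txn=True, pending={}
Op 2: ROLLBACK: discarded pending []; in_txn=False
Op 3: BEGIN: in_txn=True, pending={}
Op 4: UPDATE b=25 (pending; pending now {b=25})
Op 5: UPDATE a=25 (pending; pending now {a=25, b=25})
Op 6: ROLLBACK: discarded pending ['a', 'b']; in_txn=False
Op 7: UPDATE e=25 (auto-commit; committed e=25)
ROLLBACK at op 6 discards: ['a', 'b']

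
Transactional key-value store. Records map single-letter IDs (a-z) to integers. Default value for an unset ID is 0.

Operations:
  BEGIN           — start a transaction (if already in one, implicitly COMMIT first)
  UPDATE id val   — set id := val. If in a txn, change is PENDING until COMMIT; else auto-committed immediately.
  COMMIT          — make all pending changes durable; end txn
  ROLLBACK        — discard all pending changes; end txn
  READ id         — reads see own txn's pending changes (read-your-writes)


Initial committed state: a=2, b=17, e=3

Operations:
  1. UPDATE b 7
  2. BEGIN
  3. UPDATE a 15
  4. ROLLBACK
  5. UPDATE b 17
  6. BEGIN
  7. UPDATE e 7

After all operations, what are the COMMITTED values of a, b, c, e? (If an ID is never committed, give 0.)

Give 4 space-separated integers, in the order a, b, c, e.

Answer: 2 17 0 3

Derivation:
Initial committed: {a=2, b=17, e=3}
Op 1: UPDATE b=7 (auto-commit; committed b=7)
Op 2: BEGIN: in_txn=True, pending={}
Op 3: UPDATE a=15 (pending; pending now {a=15})
Op 4: ROLLBACK: discarded pending ['a']; in_txn=False
Op 5: UPDATE b=17 (auto-commit; committed b=17)
Op 6: BEGIN: in_txn=True, pending={}
Op 7: UPDATE e=7 (pending; pending now {e=7})
Final committed: {a=2, b=17, e=3}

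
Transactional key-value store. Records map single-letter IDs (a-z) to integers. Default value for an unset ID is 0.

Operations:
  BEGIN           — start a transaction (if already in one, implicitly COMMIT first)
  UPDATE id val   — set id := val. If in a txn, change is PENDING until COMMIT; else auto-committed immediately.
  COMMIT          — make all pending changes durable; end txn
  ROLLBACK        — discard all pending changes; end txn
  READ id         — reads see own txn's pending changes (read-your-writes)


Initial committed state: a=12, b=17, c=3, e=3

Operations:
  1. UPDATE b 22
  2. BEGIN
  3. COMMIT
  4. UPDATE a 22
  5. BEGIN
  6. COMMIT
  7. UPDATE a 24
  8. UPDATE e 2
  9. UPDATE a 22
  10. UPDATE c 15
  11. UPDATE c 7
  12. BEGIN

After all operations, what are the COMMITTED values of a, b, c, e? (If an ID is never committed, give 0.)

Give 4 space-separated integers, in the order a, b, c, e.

Initial committed: {a=12, b=17, c=3, e=3}
Op 1: UPDATE b=22 (auto-commit; committed b=22)
Op 2: BEGIN: in_txn=True, pending={}
Op 3: COMMIT: merged [] into committed; committed now {a=12, b=22, c=3, e=3}
Op 4: UPDATE a=22 (auto-commit; committed a=22)
Op 5: BEGIN: in_txn=True, pending={}
Op 6: COMMIT: merged [] into committed; committed now {a=22, b=22, c=3, e=3}
Op 7: UPDATE a=24 (auto-commit; committed a=24)
Op 8: UPDATE e=2 (auto-commit; committed e=2)
Op 9: UPDATE a=22 (auto-commit; committed a=22)
Op 10: UPDATE c=15 (auto-commit; committed c=15)
Op 11: UPDATE c=7 (auto-commit; committed c=7)
Op 12: BEGIN: in_txn=True, pending={}
Final committed: {a=22, b=22, c=7, e=2}

Answer: 22 22 7 2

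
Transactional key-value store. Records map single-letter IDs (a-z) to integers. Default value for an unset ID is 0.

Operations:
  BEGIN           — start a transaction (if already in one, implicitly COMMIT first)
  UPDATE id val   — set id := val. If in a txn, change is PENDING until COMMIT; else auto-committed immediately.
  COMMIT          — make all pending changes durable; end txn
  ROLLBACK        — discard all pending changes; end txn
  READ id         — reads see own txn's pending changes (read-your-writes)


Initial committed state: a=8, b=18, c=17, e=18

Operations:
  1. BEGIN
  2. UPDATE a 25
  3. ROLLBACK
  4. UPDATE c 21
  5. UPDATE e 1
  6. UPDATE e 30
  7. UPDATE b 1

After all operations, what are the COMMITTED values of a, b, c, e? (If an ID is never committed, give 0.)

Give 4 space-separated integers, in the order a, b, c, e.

Answer: 8 1 21 30

Derivation:
Initial committed: {a=8, b=18, c=17, e=18}
Op 1: BEGIN: in_txn=True, pending={}
Op 2: UPDATE a=25 (pending; pending now {a=25})
Op 3: ROLLBACK: discarded pending ['a']; in_txn=False
Op 4: UPDATE c=21 (auto-commit; committed c=21)
Op 5: UPDATE e=1 (auto-commit; committed e=1)
Op 6: UPDATE e=30 (auto-commit; committed e=30)
Op 7: UPDATE b=1 (auto-commit; committed b=1)
Final committed: {a=8, b=1, c=21, e=30}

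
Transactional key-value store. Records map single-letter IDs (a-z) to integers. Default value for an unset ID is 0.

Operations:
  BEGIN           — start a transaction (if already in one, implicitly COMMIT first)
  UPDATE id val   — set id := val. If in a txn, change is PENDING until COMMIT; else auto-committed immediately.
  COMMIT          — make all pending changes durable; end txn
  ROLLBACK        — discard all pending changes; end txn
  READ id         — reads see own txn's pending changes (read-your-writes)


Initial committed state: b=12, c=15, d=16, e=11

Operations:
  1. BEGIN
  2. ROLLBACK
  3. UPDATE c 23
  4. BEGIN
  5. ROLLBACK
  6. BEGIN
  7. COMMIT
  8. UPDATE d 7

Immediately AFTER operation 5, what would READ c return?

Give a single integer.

Answer: 23

Derivation:
Initial committed: {b=12, c=15, d=16, e=11}
Op 1: BEGIN: in_txn=True, pending={}
Op 2: ROLLBACK: discarded pending []; in_txn=False
Op 3: UPDATE c=23 (auto-commit; committed c=23)
Op 4: BEGIN: in_txn=True, pending={}
Op 5: ROLLBACK: discarded pending []; in_txn=False
After op 5: visible(c) = 23 (pending={}, committed={b=12, c=23, d=16, e=11})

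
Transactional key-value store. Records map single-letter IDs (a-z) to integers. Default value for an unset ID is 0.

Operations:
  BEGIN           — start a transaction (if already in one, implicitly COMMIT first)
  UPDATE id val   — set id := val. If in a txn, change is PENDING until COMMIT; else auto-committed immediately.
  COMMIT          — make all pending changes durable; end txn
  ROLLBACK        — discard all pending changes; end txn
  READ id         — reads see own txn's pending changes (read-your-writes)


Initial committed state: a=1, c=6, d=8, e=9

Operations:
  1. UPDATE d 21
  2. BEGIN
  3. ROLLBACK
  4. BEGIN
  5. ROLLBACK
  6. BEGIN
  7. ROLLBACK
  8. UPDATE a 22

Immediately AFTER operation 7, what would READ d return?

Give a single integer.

Answer: 21

Derivation:
Initial committed: {a=1, c=6, d=8, e=9}
Op 1: UPDATE d=21 (auto-commit; committed d=21)
Op 2: BEGIN: in_txn=True, pending={}
Op 3: ROLLBACK: discarded pending []; in_txn=False
Op 4: BEGIN: in_txn=True, pending={}
Op 5: ROLLBACK: discarded pending []; in_txn=False
Op 6: BEGIN: in_txn=True, pending={}
Op 7: ROLLBACK: discarded pending []; in_txn=False
After op 7: visible(d) = 21 (pending={}, committed={a=1, c=6, d=21, e=9})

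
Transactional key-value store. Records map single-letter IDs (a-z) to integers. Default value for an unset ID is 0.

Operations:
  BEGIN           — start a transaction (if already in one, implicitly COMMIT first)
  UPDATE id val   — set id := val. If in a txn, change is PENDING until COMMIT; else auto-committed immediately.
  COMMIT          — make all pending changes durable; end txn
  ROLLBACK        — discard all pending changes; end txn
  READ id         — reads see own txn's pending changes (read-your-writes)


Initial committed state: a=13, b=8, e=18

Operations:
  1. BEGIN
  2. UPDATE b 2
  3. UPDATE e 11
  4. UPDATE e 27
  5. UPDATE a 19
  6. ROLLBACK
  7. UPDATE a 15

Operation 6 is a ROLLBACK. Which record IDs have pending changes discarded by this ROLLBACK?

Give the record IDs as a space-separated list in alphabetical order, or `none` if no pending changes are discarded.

Answer: a b e

Derivation:
Initial committed: {a=13, b=8, e=18}
Op 1: BEGIN: in_txn=True, pending={}
Op 2: UPDATE b=2 (pending; pending now {b=2})
Op 3: UPDATE e=11 (pending; pending now {b=2, e=11})
Op 4: UPDATE e=27 (pending; pending now {b=2, e=27})
Op 5: UPDATE a=19 (pending; pending now {a=19, b=2, e=27})
Op 6: ROLLBACK: discarded pending ['a', 'b', 'e']; in_txn=False
Op 7: UPDATE a=15 (auto-commit; committed a=15)
ROLLBACK at op 6 discards: ['a', 'b', 'e']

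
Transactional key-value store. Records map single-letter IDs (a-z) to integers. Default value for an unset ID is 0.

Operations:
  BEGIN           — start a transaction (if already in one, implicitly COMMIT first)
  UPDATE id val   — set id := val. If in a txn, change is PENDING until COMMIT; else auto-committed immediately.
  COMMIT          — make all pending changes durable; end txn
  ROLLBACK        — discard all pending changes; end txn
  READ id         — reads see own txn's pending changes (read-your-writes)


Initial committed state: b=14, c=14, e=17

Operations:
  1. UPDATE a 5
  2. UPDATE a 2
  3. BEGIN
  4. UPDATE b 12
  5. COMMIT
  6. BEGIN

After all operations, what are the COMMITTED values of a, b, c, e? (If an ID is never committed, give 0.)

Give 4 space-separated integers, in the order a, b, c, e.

Initial committed: {b=14, c=14, e=17}
Op 1: UPDATE a=5 (auto-commit; committed a=5)
Op 2: UPDATE a=2 (auto-commit; committed a=2)
Op 3: BEGIN: in_txn=True, pending={}
Op 4: UPDATE b=12 (pending; pending now {b=12})
Op 5: COMMIT: merged ['b'] into committed; committed now {a=2, b=12, c=14, e=17}
Op 6: BEGIN: in_txn=True, pending={}
Final committed: {a=2, b=12, c=14, e=17}

Answer: 2 12 14 17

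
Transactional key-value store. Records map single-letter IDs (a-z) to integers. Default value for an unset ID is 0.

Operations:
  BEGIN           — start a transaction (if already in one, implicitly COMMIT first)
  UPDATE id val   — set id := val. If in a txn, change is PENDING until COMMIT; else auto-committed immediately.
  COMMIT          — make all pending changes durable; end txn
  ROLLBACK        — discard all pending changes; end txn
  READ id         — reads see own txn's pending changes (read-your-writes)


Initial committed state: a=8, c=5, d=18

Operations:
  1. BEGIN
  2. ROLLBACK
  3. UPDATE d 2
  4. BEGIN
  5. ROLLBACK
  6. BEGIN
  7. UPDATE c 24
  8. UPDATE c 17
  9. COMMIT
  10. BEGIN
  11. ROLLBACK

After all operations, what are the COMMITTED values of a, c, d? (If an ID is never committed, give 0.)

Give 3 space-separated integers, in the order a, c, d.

Initial committed: {a=8, c=5, d=18}
Op 1: BEGIN: in_txn=True, pending={}
Op 2: ROLLBACK: discarded pending []; in_txn=False
Op 3: UPDATE d=2 (auto-commit; committed d=2)
Op 4: BEGIN: in_txn=True, pending={}
Op 5: ROLLBACK: discarded pending []; in_txn=False
Op 6: BEGIN: in_txn=True, pending={}
Op 7: UPDATE c=24 (pending; pending now {c=24})
Op 8: UPDATE c=17 (pending; pending now {c=17})
Op 9: COMMIT: merged ['c'] into committed; committed now {a=8, c=17, d=2}
Op 10: BEGIN: in_txn=True, pending={}
Op 11: ROLLBACK: discarded pending []; in_txn=False
Final committed: {a=8, c=17, d=2}

Answer: 8 17 2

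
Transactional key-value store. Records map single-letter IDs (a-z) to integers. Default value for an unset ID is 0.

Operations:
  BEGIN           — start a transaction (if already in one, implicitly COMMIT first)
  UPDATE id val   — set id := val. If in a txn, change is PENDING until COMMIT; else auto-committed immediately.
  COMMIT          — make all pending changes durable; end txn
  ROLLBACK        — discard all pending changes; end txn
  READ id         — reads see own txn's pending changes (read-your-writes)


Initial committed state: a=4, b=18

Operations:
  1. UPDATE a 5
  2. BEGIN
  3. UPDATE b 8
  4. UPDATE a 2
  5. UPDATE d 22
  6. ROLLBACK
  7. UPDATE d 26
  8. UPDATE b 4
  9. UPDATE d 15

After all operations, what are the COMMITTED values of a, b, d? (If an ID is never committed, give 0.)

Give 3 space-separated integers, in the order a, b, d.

Answer: 5 4 15

Derivation:
Initial committed: {a=4, b=18}
Op 1: UPDATE a=5 (auto-commit; committed a=5)
Op 2: BEGIN: in_txn=True, pending={}
Op 3: UPDATE b=8 (pending; pending now {b=8})
Op 4: UPDATE a=2 (pending; pending now {a=2, b=8})
Op 5: UPDATE d=22 (pending; pending now {a=2, b=8, d=22})
Op 6: ROLLBACK: discarded pending ['a', 'b', 'd']; in_txn=False
Op 7: UPDATE d=26 (auto-commit; committed d=26)
Op 8: UPDATE b=4 (auto-commit; committed b=4)
Op 9: UPDATE d=15 (auto-commit; committed d=15)
Final committed: {a=5, b=4, d=15}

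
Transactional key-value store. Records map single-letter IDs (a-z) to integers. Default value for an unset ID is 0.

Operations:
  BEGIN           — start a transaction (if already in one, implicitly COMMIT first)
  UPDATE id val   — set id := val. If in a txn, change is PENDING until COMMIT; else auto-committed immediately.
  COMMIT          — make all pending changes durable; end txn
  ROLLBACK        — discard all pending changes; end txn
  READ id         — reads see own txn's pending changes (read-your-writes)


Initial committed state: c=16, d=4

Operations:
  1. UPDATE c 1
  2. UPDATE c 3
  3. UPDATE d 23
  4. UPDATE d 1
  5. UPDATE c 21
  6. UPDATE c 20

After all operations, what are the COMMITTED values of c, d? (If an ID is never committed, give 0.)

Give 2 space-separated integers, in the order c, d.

Answer: 20 1

Derivation:
Initial committed: {c=16, d=4}
Op 1: UPDATE c=1 (auto-commit; committed c=1)
Op 2: UPDATE c=3 (auto-commit; committed c=3)
Op 3: UPDATE d=23 (auto-commit; committed d=23)
Op 4: UPDATE d=1 (auto-commit; committed d=1)
Op 5: UPDATE c=21 (auto-commit; committed c=21)
Op 6: UPDATE c=20 (auto-commit; committed c=20)
Final committed: {c=20, d=1}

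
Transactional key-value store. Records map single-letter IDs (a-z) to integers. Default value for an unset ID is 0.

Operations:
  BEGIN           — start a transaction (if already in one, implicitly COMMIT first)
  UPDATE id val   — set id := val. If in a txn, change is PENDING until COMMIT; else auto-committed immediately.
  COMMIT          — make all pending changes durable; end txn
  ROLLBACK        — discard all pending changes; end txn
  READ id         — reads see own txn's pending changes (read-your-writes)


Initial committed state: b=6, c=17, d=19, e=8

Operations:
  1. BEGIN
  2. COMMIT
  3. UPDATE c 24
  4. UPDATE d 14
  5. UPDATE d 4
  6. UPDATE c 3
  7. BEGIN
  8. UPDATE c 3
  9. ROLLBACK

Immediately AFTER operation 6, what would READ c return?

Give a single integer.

Initial committed: {b=6, c=17, d=19, e=8}
Op 1: BEGIN: in_txn=True, pending={}
Op 2: COMMIT: merged [] into committed; committed now {b=6, c=17, d=19, e=8}
Op 3: UPDATE c=24 (auto-commit; committed c=24)
Op 4: UPDATE d=14 (auto-commit; committed d=14)
Op 5: UPDATE d=4 (auto-commit; committed d=4)
Op 6: UPDATE c=3 (auto-commit; committed c=3)
After op 6: visible(c) = 3 (pending={}, committed={b=6, c=3, d=4, e=8})

Answer: 3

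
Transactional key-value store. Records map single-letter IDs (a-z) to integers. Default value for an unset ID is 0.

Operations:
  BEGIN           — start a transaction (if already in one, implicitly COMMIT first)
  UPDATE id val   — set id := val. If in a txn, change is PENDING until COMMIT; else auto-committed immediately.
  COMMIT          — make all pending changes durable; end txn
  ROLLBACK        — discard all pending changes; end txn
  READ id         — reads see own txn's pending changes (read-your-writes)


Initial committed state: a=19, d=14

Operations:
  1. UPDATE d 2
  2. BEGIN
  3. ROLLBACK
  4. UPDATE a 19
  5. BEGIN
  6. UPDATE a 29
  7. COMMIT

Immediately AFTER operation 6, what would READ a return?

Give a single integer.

Answer: 29

Derivation:
Initial committed: {a=19, d=14}
Op 1: UPDATE d=2 (auto-commit; committed d=2)
Op 2: BEGIN: in_txn=True, pending={}
Op 3: ROLLBACK: discarded pending []; in_txn=False
Op 4: UPDATE a=19 (auto-commit; committed a=19)
Op 5: BEGIN: in_txn=True, pending={}
Op 6: UPDATE a=29 (pending; pending now {a=29})
After op 6: visible(a) = 29 (pending={a=29}, committed={a=19, d=2})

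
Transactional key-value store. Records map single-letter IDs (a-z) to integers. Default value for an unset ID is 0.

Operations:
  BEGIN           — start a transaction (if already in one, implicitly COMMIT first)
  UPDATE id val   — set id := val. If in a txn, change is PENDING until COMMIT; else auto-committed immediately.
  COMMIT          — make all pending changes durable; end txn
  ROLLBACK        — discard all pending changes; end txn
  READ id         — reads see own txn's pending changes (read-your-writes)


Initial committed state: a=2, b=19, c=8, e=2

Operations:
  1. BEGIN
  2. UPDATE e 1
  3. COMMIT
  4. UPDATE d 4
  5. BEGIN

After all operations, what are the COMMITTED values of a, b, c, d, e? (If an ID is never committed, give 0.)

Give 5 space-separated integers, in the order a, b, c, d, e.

Answer: 2 19 8 4 1

Derivation:
Initial committed: {a=2, b=19, c=8, e=2}
Op 1: BEGIN: in_txn=True, pending={}
Op 2: UPDATE e=1 (pending; pending now {e=1})
Op 3: COMMIT: merged ['e'] into committed; committed now {a=2, b=19, c=8, e=1}
Op 4: UPDATE d=4 (auto-commit; committed d=4)
Op 5: BEGIN: in_txn=True, pending={}
Final committed: {a=2, b=19, c=8, d=4, e=1}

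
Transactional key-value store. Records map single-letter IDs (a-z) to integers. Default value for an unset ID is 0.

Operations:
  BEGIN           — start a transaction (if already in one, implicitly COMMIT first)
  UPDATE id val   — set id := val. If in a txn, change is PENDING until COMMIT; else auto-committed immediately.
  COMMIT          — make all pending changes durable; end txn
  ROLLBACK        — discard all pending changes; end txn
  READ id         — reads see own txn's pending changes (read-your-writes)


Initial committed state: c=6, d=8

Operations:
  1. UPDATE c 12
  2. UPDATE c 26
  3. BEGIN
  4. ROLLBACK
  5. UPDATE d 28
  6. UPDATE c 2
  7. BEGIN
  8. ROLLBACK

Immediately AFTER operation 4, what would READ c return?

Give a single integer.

Answer: 26

Derivation:
Initial committed: {c=6, d=8}
Op 1: UPDATE c=12 (auto-commit; committed c=12)
Op 2: UPDATE c=26 (auto-commit; committed c=26)
Op 3: BEGIN: in_txn=True, pending={}
Op 4: ROLLBACK: discarded pending []; in_txn=False
After op 4: visible(c) = 26 (pending={}, committed={c=26, d=8})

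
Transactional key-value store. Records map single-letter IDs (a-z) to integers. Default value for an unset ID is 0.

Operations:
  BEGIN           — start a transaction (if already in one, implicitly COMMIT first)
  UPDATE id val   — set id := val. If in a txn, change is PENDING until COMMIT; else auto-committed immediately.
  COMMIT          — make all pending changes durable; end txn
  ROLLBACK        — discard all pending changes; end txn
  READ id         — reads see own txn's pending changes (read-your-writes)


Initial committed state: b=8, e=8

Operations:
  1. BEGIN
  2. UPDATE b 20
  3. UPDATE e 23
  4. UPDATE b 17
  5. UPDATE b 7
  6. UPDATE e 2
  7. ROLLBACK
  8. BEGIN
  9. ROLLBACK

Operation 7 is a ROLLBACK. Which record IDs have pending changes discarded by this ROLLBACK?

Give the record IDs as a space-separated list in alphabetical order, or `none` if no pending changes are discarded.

Initial committed: {b=8, e=8}
Op 1: BEGIN: in_txn=True, pending={}
Op 2: UPDATE b=20 (pending; pending now {b=20})
Op 3: UPDATE e=23 (pending; pending now {b=20, e=23})
Op 4: UPDATE b=17 (pending; pending now {b=17, e=23})
Op 5: UPDATE b=7 (pending; pending now {b=7, e=23})
Op 6: UPDATE e=2 (pending; pending now {b=7, e=2})
Op 7: ROLLBACK: discarded pending ['b', 'e']; in_txn=False
Op 8: BEGIN: in_txn=True, pending={}
Op 9: ROLLBACK: discarded pending []; in_txn=False
ROLLBACK at op 7 discards: ['b', 'e']

Answer: b e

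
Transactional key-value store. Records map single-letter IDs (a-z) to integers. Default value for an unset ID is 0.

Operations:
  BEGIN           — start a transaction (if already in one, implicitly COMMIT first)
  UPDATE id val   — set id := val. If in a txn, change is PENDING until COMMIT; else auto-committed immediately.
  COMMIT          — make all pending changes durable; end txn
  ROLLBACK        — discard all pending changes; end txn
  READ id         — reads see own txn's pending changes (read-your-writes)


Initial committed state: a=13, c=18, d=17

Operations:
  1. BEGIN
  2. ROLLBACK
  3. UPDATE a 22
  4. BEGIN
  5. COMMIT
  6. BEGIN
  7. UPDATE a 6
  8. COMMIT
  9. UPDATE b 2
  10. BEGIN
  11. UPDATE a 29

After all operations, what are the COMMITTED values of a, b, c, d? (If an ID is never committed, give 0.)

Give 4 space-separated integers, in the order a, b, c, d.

Initial committed: {a=13, c=18, d=17}
Op 1: BEGIN: in_txn=True, pending={}
Op 2: ROLLBACK: discarded pending []; in_txn=False
Op 3: UPDATE a=22 (auto-commit; committed a=22)
Op 4: BEGIN: in_txn=True, pending={}
Op 5: COMMIT: merged [] into committed; committed now {a=22, c=18, d=17}
Op 6: BEGIN: in_txn=True, pending={}
Op 7: UPDATE a=6 (pending; pending now {a=6})
Op 8: COMMIT: merged ['a'] into committed; committed now {a=6, c=18, d=17}
Op 9: UPDATE b=2 (auto-commit; committed b=2)
Op 10: BEGIN: in_txn=True, pending={}
Op 11: UPDATE a=29 (pending; pending now {a=29})
Final committed: {a=6, b=2, c=18, d=17}

Answer: 6 2 18 17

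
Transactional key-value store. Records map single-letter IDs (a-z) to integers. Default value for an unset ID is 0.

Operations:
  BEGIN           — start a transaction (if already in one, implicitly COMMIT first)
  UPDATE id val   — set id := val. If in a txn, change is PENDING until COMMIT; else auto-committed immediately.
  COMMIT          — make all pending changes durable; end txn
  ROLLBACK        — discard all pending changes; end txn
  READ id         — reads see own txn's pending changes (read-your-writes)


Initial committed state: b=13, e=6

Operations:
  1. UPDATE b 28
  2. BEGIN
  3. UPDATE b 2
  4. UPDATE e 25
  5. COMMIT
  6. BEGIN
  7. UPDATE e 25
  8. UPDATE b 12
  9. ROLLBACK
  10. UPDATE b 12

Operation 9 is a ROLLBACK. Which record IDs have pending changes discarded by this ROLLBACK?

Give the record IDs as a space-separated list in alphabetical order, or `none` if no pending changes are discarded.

Initial committed: {b=13, e=6}
Op 1: UPDATE b=28 (auto-commit; committed b=28)
Op 2: BEGIN: in_txn=True, pending={}
Op 3: UPDATE b=2 (pending; pending now {b=2})
Op 4: UPDATE e=25 (pending; pending now {b=2, e=25})
Op 5: COMMIT: merged ['b', 'e'] into committed; committed now {b=2, e=25}
Op 6: BEGIN: in_txn=True, pending={}
Op 7: UPDATE e=25 (pending; pending now {e=25})
Op 8: UPDATE b=12 (pending; pending now {b=12, e=25})
Op 9: ROLLBACK: discarded pending ['b', 'e']; in_txn=False
Op 10: UPDATE b=12 (auto-commit; committed b=12)
ROLLBACK at op 9 discards: ['b', 'e']

Answer: b e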